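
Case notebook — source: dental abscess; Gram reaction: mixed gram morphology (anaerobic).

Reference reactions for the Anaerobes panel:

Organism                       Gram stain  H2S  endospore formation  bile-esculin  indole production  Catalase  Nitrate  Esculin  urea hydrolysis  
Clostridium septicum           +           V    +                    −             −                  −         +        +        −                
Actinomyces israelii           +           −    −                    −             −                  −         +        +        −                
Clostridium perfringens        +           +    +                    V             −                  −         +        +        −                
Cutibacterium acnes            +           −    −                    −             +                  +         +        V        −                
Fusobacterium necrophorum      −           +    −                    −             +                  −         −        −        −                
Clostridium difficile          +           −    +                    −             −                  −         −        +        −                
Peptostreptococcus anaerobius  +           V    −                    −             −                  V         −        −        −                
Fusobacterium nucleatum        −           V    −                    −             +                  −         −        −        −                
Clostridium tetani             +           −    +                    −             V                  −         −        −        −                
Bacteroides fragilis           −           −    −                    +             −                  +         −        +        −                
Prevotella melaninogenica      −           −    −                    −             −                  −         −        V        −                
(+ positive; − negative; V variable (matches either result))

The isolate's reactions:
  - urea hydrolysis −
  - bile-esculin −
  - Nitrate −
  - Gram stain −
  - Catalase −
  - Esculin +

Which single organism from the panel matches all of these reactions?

Nitrate −: excludes Clostridium septicum, Actinomyces israelii, Clostridium perfringens, Cutibacterium acnes — 7 left.
Gram stain −: excludes Clostridium difficile, Peptostreptococcus anaerobius, Clostridium tetani — 4 left.
bile-esculin −: excludes Bacteroides fragilis — 3 left.
Esculin +: excludes Fusobacterium necrophorum, Fusobacterium nucleatum — 1 left.
Catalase −: the one remaining candidate is consistent.
urea hydrolysis −: the one remaining candidate is consistent.

Prevotella melaninogenica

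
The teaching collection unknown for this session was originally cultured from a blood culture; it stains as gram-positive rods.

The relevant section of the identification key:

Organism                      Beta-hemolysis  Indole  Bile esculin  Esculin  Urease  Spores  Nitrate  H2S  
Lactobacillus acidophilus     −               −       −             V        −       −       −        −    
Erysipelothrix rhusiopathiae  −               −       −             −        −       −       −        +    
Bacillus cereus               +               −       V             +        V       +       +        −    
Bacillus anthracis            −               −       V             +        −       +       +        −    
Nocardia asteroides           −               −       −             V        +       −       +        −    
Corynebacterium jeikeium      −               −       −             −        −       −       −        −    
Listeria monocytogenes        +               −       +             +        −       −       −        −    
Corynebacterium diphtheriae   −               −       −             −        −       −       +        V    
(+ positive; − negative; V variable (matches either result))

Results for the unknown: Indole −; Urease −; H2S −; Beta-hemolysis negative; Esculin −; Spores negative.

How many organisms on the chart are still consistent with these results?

3

Esculin −: excludes Bacillus cereus, Bacillus anthracis, Listeria monocytogenes — 5 left.
Indole −: all 5 remaining candidates are consistent.
Beta-hemolysis −: all 5 remaining candidates are consistent.
Urease −: excludes Nocardia asteroides — 4 left.
Spores −: all 4 remaining candidates are consistent.
H2S −: excludes Erysipelothrix rhusiopathiae — 3 left.
Still consistent: Corynebacterium diphtheriae, Corynebacterium jeikeium, Lactobacillus acidophilus.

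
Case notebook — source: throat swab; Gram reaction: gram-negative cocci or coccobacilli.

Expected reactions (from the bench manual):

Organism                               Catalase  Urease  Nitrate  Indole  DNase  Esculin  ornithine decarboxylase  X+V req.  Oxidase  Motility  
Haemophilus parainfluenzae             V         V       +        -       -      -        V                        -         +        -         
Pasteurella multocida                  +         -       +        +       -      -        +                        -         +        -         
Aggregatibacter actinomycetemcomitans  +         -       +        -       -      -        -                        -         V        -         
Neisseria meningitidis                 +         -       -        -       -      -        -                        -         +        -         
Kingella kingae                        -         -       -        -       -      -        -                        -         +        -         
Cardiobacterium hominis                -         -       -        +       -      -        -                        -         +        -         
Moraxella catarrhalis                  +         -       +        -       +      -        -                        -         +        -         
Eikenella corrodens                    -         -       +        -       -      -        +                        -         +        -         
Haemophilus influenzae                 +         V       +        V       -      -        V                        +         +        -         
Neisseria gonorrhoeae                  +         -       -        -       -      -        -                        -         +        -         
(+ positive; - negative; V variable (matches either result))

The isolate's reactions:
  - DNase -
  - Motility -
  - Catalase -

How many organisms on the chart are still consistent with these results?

4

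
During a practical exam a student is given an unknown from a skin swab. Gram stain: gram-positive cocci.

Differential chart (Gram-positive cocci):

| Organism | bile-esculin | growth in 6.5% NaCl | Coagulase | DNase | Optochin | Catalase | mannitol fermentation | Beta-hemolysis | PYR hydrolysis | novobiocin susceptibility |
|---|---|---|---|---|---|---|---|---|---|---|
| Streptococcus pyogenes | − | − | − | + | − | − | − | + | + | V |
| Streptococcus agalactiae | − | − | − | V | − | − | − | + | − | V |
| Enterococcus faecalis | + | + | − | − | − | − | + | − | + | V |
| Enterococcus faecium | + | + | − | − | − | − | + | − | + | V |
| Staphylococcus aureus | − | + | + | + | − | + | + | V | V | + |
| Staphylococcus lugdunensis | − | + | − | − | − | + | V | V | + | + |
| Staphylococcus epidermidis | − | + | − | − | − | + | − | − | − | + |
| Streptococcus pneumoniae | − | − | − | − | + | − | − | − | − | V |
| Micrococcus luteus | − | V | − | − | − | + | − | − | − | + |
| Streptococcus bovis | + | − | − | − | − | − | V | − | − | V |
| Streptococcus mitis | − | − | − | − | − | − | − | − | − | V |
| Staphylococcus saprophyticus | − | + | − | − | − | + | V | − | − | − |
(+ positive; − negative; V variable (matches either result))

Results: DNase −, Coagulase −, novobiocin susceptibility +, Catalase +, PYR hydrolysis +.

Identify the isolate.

Coagulase −: excludes Staphylococcus aureus — 11 left.
Catalase +: excludes 7 organisms — 4 left.
PYR hydrolysis +: excludes Staphylococcus epidermidis, Micrococcus luteus, Staphylococcus saprophyticus — 1 left.
novobiocin susceptibility +: the one remaining candidate is consistent.
DNase −: the one remaining candidate is consistent.

Staphylococcus lugdunensis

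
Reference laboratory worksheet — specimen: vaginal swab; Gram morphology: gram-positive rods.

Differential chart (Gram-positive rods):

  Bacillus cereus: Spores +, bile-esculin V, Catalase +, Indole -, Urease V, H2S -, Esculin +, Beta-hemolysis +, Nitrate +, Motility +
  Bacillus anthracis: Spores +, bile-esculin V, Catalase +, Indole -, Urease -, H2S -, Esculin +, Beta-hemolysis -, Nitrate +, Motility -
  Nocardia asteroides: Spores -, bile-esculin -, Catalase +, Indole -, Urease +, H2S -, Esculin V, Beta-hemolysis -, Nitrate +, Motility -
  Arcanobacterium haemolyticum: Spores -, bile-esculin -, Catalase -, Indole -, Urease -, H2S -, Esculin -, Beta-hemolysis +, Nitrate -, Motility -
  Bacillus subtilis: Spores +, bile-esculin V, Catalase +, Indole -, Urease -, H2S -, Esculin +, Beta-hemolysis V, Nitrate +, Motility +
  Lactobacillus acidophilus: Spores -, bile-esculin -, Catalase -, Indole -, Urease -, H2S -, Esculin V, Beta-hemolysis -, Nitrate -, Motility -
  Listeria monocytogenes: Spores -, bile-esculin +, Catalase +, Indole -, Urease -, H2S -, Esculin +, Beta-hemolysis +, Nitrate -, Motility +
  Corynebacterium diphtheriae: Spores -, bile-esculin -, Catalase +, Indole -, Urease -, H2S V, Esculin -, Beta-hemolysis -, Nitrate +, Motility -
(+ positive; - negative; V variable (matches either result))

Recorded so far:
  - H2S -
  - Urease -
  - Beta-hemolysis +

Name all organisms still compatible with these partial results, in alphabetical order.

Arcanobacterium haemolyticum, Bacillus cereus, Bacillus subtilis, Listeria monocytogenes

Urease -: excludes Nocardia asteroides — 7 left.
H2S -: all 7 remaining candidates are consistent.
Beta-hemolysis +: excludes Bacillus anthracis, Lactobacillus acidophilus, Corynebacterium diphtheriae — 4 left.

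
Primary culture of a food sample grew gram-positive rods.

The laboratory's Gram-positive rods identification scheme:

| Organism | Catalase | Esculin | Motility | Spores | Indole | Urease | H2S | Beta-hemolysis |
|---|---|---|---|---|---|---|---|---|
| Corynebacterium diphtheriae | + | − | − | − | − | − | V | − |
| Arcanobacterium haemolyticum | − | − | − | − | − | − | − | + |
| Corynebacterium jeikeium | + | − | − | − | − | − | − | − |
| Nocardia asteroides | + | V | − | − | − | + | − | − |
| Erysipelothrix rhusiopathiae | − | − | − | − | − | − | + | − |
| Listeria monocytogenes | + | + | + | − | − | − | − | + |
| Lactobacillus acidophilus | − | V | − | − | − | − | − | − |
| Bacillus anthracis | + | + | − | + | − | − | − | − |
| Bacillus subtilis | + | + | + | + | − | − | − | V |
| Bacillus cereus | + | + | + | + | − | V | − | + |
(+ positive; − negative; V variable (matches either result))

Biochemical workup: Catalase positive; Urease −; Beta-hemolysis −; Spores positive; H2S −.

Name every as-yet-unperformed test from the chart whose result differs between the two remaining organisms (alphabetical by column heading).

Urease −: excludes Nocardia asteroides — 9 left.
Catalase +: excludes Arcanobacterium haemolyticum, Erysipelothrix rhusiopathiae, Lactobacillus acidophilus — 6 left.
H2S −: all 6 remaining candidates are consistent.
Spores +: excludes Corynebacterium diphtheriae, Corynebacterium jeikeium, Listeria monocytogenes — 3 left.
Beta-hemolysis −: excludes Bacillus cereus — 2 left.
Two candidates remain: Bacillus anthracis and Bacillus subtilis.
  Esculin: + vs + — same for both, does not separate.
  Motility: Bacillus anthracis −, Bacillus subtilis + — discriminates.
  Indole: − vs − — same for both, does not separate.

Motility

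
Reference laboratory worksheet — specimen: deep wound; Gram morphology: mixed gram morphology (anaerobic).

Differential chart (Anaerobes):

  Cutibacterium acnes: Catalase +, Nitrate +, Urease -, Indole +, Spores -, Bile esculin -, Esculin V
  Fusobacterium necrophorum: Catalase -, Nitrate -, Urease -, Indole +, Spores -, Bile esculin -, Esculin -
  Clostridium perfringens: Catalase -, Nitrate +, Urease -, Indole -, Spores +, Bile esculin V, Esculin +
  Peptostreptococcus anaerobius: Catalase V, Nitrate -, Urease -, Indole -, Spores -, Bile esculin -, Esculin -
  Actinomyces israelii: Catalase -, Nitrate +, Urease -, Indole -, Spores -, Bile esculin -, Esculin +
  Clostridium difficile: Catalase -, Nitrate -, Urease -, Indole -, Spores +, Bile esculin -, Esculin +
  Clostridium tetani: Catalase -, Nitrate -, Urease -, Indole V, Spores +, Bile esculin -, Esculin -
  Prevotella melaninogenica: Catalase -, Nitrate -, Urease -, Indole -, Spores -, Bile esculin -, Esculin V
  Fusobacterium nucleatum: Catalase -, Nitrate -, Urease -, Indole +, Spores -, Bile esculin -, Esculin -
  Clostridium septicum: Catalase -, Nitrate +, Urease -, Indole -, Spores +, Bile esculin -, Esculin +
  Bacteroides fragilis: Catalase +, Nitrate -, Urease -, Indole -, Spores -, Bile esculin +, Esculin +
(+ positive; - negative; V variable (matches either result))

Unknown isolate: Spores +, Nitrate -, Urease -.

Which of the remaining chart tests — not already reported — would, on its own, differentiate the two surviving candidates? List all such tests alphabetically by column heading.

Nitrate -: excludes Cutibacterium acnes, Clostridium perfringens, Actinomyces israelii, Clostridium septicum — 7 left.
Urease -: all 7 remaining candidates are consistent.
Spores +: excludes 5 organisms — 2 left.
Two candidates remain: Clostridium difficile and Clostridium tetani.
  Catalase: - vs - — same for both, does not separate.
  Indole: - vs V — variable for at least one, does not separate.
  Bile esculin: - vs - — same for both, does not separate.
  Esculin: Clostridium difficile +, Clostridium tetani - — discriminates.

Esculin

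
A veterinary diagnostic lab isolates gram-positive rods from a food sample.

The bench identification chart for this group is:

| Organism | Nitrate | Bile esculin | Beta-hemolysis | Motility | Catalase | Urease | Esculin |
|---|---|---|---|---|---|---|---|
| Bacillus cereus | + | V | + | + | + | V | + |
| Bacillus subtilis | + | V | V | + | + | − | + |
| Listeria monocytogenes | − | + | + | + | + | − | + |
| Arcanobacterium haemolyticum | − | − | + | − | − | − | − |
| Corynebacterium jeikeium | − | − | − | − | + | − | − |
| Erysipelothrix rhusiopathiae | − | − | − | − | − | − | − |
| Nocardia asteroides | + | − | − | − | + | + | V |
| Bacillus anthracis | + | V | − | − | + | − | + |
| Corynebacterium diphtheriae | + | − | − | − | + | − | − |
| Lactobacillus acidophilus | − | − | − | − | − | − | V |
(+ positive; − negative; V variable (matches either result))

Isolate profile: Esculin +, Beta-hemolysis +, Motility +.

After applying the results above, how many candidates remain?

3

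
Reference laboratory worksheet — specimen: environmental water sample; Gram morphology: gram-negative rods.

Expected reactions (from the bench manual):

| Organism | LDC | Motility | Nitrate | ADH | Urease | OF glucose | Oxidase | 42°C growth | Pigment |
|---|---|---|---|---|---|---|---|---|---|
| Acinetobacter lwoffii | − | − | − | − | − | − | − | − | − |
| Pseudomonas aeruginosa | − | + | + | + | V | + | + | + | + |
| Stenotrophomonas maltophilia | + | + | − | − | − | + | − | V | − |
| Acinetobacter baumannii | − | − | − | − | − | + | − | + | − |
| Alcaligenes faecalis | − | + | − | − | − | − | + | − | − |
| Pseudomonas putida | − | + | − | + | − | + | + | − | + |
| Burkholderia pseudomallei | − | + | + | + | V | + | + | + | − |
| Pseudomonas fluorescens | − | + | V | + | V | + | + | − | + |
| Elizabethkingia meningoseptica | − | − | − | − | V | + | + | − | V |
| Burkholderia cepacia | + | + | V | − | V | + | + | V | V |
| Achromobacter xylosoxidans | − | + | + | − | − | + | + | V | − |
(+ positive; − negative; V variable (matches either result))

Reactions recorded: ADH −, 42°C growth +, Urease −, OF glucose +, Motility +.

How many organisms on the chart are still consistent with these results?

OF glucose +: excludes Acinetobacter lwoffii, Alcaligenes faecalis — 9 left.
Motility +: excludes Acinetobacter baumannii, Elizabethkingia meningoseptica — 7 left.
42°C growth +: excludes Pseudomonas putida, Pseudomonas fluorescens — 5 left.
Urease −: all 5 remaining candidates are consistent.
ADH −: excludes Pseudomonas aeruginosa, Burkholderia pseudomallei — 3 left.
Still consistent: Achromobacter xylosoxidans, Burkholderia cepacia, Stenotrophomonas maltophilia.

3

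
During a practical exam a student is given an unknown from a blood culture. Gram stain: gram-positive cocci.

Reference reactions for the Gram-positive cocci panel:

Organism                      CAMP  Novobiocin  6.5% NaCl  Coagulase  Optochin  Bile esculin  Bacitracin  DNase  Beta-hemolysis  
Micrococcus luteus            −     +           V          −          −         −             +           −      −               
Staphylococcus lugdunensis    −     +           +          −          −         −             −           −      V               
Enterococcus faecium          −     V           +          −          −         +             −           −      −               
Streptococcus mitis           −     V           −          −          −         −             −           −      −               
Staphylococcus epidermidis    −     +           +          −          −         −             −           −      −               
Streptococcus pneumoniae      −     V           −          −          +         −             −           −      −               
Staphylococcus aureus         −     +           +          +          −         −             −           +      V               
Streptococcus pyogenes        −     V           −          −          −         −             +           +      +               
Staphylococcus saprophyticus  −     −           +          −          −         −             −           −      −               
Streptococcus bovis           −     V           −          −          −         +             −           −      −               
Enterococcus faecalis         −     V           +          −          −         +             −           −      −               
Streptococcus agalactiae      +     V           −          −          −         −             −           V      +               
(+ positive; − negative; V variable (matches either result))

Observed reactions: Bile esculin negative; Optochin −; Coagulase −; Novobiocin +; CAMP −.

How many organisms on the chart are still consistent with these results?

Coagulase −: excludes Staphylococcus aureus — 11 left.
CAMP −: excludes Streptococcus agalactiae — 10 left.
Novobiocin +: excludes Staphylococcus saprophyticus — 9 left.
Bile esculin −: excludes Enterococcus faecium, Streptococcus bovis, Enterococcus faecalis — 6 left.
Optochin −: excludes Streptococcus pneumoniae — 5 left.
Still consistent: Micrococcus luteus, Staphylococcus epidermidis, Staphylococcus lugdunensis, Streptococcus mitis, Streptococcus pyogenes.

5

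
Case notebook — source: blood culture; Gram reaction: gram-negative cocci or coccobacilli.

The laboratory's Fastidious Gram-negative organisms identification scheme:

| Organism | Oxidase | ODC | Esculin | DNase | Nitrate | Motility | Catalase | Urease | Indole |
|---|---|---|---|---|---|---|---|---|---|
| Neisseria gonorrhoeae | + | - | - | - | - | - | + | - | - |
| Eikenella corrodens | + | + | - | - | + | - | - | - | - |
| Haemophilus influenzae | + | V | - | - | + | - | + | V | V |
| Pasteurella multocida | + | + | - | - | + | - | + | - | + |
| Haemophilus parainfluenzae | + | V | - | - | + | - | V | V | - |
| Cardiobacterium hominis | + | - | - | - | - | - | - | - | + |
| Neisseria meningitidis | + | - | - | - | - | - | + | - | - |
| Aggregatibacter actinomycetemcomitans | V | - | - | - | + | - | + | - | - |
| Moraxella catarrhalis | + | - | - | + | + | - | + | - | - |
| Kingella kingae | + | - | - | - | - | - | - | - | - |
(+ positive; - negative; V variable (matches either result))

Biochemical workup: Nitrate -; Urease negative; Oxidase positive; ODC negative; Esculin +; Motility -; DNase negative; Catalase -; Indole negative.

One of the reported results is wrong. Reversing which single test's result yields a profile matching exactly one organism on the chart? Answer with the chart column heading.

As reported, no row in the chart matches all 9 reactions.
Reversing Indole → still no organism matches.
Reversing ODC → still no organism matches.
Reversing Urease → still no organism matches.
Reversing DNase → still no organism matches.
Reversing Nitrate → still no organism matches.
Reversing Esculin (to -) → unique match: Kingella kingae.
Reversing Oxidase → still no organism matches.
Reversing Catalase → still no organism matches.
Reversing Motility → still no organism matches.

Esculin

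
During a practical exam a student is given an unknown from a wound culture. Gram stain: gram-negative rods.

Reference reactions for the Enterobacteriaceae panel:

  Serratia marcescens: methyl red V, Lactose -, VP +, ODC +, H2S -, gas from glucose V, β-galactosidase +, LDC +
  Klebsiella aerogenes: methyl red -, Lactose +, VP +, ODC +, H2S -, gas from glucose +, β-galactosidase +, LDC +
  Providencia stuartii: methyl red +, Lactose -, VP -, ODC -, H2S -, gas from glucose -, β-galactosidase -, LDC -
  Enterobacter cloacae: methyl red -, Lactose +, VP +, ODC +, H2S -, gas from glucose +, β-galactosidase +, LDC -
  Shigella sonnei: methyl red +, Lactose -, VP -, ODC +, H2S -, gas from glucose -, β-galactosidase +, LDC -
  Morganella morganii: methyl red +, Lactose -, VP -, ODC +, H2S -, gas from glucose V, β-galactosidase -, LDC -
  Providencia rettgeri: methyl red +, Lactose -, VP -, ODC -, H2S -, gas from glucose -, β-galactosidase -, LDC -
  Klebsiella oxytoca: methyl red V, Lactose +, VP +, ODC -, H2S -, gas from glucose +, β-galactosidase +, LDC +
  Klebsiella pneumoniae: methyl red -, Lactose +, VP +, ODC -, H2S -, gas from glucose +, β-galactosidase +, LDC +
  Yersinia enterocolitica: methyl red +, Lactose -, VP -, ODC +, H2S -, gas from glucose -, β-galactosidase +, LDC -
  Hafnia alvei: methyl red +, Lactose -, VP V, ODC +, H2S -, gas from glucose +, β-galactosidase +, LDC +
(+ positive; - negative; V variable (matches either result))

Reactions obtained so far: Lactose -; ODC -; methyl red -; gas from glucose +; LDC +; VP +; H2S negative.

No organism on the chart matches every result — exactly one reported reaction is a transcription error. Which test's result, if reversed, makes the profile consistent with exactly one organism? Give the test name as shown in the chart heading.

ODC

As reported, no row in the chart matches all 7 reactions.
Reversing LDC → still no organism matches.
Reversing methyl red → still no organism matches.
Reversing gas from glucose → still no organism matches.
Reversing VP → still no organism matches.
Reversing Lactose → 2 organisms match (not unique).
Reversing ODC (to +) → unique match: Serratia marcescens.
Reversing H2S → still no organism matches.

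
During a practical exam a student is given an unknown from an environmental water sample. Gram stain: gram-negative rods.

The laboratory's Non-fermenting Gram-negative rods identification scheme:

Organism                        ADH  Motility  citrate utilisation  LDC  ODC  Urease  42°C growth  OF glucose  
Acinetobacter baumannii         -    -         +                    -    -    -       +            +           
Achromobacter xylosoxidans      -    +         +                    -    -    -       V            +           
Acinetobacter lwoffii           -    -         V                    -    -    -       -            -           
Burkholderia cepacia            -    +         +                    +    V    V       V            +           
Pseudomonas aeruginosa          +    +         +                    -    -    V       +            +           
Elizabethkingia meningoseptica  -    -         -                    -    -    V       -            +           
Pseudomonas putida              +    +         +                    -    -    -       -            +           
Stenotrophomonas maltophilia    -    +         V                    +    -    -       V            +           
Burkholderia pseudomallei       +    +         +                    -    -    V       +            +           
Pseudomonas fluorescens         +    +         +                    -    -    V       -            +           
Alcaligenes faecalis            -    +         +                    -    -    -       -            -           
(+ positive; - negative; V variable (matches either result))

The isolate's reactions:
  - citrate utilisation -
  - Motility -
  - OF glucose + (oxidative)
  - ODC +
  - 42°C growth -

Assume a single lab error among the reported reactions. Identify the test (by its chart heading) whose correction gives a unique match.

ODC

As reported, no row in the chart matches all 5 reactions.
Reversing OF glucose → still no organism matches.
Reversing citrate utilisation → still no organism matches.
Reversing Motility → still no organism matches.
Reversing 42°C growth → still no organism matches.
Reversing ODC (to -) → unique match: Elizabethkingia meningoseptica.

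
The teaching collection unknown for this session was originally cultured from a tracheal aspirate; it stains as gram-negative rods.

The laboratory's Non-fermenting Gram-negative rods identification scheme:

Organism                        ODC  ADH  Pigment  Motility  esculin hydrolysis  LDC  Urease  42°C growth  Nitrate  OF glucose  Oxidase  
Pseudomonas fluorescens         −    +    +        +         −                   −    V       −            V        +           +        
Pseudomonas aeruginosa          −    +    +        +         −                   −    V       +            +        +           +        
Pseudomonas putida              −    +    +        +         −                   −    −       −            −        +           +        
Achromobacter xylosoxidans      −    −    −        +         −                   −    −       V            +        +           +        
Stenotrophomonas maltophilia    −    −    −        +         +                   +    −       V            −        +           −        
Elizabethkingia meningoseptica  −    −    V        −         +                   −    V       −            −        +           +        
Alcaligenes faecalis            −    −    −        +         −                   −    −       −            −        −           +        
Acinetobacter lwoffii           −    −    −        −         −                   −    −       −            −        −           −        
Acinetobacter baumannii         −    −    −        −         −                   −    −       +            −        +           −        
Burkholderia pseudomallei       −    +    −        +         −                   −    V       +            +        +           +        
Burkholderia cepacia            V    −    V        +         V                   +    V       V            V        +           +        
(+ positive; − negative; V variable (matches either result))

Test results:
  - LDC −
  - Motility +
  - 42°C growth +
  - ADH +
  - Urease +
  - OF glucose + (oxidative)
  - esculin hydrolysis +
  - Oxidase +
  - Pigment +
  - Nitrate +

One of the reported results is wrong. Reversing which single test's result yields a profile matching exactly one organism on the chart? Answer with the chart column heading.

esculin hydrolysis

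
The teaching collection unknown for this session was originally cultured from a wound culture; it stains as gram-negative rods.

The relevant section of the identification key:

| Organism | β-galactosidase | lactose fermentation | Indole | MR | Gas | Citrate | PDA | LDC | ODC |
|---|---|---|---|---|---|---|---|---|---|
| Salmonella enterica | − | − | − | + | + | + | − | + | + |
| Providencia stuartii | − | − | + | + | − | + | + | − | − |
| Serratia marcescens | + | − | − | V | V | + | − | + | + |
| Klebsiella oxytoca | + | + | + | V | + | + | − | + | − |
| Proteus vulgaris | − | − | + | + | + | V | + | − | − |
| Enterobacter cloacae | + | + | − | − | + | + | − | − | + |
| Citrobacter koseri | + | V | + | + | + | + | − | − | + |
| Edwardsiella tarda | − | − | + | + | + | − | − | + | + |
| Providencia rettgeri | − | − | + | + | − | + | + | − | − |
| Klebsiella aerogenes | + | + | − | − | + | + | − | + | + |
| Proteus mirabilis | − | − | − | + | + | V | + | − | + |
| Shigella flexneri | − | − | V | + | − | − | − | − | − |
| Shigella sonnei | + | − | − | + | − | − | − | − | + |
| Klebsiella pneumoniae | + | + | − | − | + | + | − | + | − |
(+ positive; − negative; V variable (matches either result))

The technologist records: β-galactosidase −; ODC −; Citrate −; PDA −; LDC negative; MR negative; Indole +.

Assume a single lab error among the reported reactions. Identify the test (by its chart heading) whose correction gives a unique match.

MR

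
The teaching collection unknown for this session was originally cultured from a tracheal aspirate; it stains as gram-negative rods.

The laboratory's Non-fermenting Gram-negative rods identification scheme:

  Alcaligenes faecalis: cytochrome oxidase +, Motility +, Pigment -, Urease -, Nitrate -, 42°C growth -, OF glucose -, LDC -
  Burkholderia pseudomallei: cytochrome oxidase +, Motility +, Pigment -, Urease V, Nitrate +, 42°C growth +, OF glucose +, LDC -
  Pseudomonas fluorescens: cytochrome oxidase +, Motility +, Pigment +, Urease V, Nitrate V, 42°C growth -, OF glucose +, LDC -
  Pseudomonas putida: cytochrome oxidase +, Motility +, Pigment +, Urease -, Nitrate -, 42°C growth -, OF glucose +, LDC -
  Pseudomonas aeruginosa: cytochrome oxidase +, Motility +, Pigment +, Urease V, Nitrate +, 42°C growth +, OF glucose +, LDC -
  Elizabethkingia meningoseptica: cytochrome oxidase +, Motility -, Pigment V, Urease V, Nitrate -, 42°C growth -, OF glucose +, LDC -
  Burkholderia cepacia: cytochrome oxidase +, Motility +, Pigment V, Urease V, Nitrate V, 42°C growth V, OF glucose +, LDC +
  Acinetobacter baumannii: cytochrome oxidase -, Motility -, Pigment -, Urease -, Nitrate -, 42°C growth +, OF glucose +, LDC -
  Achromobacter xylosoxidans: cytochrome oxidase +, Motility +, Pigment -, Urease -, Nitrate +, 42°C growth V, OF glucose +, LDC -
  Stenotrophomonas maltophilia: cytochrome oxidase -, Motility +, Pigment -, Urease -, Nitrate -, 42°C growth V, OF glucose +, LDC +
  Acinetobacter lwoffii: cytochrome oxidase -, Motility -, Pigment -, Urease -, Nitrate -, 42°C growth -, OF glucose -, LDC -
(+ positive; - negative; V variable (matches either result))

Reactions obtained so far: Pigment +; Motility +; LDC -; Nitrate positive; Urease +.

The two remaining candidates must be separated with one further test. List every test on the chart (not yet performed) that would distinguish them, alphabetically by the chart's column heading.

42°C growth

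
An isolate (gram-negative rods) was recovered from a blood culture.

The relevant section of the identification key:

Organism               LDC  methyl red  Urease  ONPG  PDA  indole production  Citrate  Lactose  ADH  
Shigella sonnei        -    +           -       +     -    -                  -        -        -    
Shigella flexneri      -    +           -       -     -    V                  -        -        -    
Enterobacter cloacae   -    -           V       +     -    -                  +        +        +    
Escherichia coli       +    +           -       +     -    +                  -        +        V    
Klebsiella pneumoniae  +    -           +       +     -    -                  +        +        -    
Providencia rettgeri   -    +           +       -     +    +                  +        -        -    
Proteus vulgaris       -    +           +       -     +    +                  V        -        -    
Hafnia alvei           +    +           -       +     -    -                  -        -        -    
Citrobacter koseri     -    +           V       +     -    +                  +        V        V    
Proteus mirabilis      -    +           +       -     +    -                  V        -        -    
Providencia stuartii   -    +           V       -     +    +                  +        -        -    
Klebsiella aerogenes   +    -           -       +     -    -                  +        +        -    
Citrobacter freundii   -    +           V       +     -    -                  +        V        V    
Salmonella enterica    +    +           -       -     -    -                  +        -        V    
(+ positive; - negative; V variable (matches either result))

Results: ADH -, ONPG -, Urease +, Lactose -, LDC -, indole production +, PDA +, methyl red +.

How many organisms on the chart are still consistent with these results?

methyl red +: excludes Enterobacter cloacae, Klebsiella pneumoniae, Klebsiella aerogenes — 11 left.
Lactose -: excludes Escherichia coli — 10 left.
Urease +: excludes Shigella sonnei, Shigella flexneri, Hafnia alvei, Salmonella enterica — 6 left.
LDC -: all 6 remaining candidates are consistent.
ONPG -: excludes Citrobacter koseri, Citrobacter freundii — 4 left.
ADH -: all 4 remaining candidates are consistent.
PDA +: all 4 remaining candidates are consistent.
indole production +: excludes Proteus mirabilis — 3 left.
Still consistent: Proteus vulgaris, Providencia rettgeri, Providencia stuartii.

3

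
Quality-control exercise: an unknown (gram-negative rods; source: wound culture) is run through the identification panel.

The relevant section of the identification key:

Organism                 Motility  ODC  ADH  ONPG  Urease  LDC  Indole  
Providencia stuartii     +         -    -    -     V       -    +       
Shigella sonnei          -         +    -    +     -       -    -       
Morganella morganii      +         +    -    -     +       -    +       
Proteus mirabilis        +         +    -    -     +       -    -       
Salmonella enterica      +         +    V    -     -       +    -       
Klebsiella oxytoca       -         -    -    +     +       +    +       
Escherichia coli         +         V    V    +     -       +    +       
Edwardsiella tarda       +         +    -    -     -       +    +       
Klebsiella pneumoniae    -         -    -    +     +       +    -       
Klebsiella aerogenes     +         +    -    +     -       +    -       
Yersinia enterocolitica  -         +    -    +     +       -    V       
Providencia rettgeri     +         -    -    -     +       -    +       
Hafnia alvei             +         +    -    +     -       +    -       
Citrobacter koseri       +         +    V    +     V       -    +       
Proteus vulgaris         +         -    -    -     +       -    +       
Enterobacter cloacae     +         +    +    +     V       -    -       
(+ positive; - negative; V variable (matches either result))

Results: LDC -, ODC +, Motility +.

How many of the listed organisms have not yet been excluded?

4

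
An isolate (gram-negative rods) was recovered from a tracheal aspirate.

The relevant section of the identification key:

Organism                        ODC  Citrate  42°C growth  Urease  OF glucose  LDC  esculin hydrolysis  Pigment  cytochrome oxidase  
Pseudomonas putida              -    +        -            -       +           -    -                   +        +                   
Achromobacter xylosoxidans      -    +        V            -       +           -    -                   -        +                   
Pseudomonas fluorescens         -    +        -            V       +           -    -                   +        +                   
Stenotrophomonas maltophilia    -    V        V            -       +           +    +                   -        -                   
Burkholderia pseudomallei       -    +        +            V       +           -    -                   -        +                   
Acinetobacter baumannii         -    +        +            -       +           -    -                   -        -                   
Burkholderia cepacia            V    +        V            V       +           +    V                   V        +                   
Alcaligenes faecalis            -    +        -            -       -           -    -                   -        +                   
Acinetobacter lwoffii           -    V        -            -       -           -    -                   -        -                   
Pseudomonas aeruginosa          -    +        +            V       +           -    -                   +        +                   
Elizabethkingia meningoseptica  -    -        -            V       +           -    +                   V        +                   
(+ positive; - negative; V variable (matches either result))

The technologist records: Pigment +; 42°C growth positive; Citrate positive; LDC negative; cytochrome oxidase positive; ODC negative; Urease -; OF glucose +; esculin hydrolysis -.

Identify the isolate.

Urease -: all 11 remaining candidates are consistent.
42°C growth +: excludes 5 organisms — 6 left.
ODC -: all 6 remaining candidates are consistent.
OF glucose +: all 6 remaining candidates are consistent.
esculin hydrolysis -: excludes Stenotrophomonas maltophilia — 5 left.
cytochrome oxidase +: excludes Acinetobacter baumannii — 4 left.
Citrate +: all 4 remaining candidates are consistent.
LDC -: excludes Burkholderia cepacia — 3 left.
Pigment +: excludes Achromobacter xylosoxidans, Burkholderia pseudomallei — 1 left.

Pseudomonas aeruginosa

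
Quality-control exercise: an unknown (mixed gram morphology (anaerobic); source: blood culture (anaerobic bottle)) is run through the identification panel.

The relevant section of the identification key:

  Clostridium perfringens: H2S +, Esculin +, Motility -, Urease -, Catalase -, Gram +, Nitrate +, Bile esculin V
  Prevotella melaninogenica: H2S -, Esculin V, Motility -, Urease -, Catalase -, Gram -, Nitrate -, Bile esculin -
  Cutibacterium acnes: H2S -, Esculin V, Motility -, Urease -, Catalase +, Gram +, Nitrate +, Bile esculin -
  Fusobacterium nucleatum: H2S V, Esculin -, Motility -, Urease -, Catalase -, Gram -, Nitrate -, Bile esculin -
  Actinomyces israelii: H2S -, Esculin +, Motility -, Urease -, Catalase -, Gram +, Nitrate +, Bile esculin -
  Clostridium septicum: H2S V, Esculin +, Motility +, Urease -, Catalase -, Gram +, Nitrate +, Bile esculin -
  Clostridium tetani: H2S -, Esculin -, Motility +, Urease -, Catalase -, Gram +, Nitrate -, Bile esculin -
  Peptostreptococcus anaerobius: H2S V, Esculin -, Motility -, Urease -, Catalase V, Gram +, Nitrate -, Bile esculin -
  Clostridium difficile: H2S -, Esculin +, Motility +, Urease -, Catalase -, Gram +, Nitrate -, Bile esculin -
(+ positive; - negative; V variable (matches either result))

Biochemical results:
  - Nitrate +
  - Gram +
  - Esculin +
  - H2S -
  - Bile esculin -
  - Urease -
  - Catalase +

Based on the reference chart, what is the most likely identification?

Bile esculin -: all 9 remaining candidates are consistent.
Catalase +: excludes 7 organisms — 2 left.
Nitrate +: excludes Peptostreptococcus anaerobius — 1 left.
H2S -: the one remaining candidate is consistent.
Urease -: the one remaining candidate is consistent.
Gram +: the one remaining candidate is consistent.
Esculin +: the one remaining candidate is consistent.

Cutibacterium acnes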